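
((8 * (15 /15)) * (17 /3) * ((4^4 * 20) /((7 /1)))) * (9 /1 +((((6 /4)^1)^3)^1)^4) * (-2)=-64407900 /7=-9201128.57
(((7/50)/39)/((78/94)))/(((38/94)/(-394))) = -3046211/722475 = -4.22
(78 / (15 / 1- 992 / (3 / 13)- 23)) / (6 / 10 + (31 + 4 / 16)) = -9 / 15827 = -0.00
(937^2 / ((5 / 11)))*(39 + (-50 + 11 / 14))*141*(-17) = 47290934758.41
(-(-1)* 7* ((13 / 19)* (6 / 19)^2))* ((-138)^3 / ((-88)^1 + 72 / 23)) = 6188124033 / 418399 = 14790.01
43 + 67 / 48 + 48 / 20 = 11231 / 240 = 46.80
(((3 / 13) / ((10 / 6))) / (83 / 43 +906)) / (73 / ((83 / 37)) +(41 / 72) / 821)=1898736552 / 405176066523475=0.00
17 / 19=0.89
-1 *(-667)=667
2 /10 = 1 /5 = 0.20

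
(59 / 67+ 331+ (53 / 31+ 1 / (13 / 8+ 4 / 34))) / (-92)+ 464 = 20848633361 / 45286908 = 460.37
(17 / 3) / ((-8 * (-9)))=0.08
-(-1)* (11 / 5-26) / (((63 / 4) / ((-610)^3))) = 3086941600 / 9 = 342993511.11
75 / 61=1.23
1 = 1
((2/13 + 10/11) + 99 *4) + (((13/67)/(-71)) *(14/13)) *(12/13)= 270100612/680251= 397.06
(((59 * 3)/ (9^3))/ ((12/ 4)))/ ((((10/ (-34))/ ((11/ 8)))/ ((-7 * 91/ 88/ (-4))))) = -638911/ 933120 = -0.68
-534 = -534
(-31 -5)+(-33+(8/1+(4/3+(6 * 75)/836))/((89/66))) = -104300/1691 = -61.68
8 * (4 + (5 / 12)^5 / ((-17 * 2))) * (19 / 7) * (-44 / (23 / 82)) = -289958053363 / 21282912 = -13623.98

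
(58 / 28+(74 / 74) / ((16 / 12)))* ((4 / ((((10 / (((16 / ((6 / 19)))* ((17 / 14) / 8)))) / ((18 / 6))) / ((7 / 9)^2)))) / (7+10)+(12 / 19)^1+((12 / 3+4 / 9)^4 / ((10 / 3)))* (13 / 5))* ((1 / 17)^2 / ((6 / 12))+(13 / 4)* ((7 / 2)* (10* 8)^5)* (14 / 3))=377858282913726342053413 / 2521851570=149833672769934.81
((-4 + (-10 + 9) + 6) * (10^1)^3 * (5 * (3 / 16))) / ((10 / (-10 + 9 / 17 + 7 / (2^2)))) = -196875 / 272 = -723.81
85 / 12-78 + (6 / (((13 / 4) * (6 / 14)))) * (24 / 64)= -10811 / 156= -69.30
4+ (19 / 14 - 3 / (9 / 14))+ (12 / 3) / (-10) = 61 / 210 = 0.29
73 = 73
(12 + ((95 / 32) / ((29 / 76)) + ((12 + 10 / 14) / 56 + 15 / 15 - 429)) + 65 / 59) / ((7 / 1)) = -136453369 / 2347492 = -58.13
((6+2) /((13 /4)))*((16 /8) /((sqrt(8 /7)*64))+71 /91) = sqrt(14) /52+2272 /1183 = 1.99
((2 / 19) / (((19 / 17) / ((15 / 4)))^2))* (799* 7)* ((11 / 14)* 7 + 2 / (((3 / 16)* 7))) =5108905875 / 109744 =46552.94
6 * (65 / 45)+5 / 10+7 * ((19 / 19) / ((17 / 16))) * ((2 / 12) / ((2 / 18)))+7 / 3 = 21.38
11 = 11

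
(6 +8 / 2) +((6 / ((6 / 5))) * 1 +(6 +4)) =25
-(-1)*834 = 834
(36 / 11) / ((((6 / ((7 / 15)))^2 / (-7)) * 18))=-343 / 44550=-0.01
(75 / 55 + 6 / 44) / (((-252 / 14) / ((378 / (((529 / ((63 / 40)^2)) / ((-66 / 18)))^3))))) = 194177156693751 / 1212710002688000000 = 0.00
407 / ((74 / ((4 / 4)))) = 11 / 2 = 5.50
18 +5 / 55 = 199 / 11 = 18.09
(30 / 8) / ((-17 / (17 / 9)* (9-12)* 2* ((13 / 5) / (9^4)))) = 18225 / 104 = 175.24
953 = 953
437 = 437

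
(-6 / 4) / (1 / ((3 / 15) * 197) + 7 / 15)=-8865 / 2908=-3.05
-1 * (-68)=68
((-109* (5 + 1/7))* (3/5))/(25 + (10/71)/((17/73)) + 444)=-14208804/19838455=-0.72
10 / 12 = 5 / 6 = 0.83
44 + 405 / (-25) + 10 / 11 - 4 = 1359 / 55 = 24.71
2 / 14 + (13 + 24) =260 / 7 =37.14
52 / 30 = 26 / 15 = 1.73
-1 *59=-59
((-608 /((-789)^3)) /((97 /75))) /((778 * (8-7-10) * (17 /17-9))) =0.00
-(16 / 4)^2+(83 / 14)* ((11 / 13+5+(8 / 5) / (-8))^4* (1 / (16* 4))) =1249806957843 / 15994160000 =78.14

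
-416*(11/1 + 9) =-8320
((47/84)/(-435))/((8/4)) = -47/73080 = -0.00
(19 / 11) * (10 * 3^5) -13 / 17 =784747 / 187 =4196.51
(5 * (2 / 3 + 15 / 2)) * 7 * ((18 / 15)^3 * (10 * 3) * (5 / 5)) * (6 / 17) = 444528 / 85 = 5229.74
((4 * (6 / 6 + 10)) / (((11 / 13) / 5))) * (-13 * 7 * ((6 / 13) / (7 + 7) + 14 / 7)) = -48100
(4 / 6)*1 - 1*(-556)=1670 / 3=556.67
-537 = -537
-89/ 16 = -5.56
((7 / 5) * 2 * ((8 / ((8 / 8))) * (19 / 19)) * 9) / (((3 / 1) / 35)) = 2352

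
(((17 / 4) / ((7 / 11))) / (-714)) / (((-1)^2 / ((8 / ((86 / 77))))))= -121 / 1806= -0.07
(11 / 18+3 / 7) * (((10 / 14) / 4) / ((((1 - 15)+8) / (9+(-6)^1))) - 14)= -34453 / 2352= -14.65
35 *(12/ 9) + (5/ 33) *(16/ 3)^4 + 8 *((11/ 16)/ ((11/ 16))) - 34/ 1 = 382922/ 2673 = 143.26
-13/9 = -1.44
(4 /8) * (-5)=-5 /2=-2.50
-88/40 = -11/5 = -2.20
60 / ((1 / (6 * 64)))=23040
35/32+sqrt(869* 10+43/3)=35/32+sqrt(78339)/3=94.39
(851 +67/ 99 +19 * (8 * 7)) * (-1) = -189652/ 99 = -1915.68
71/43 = 1.65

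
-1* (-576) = 576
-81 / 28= -2.89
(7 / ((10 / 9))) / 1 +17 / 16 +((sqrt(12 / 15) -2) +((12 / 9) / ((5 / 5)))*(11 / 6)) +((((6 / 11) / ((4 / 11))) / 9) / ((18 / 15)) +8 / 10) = 2*sqrt(5) / 5 +2099 / 240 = 9.64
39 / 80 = 0.49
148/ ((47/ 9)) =1332/ 47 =28.34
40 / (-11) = -40 / 11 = -3.64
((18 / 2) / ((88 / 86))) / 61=387 / 2684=0.14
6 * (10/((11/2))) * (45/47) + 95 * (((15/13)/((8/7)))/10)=2154615/107536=20.04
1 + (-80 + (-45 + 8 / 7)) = -860 / 7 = -122.86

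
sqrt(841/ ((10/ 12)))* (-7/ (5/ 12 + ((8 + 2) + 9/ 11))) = -26796* sqrt(30)/ 7415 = -19.79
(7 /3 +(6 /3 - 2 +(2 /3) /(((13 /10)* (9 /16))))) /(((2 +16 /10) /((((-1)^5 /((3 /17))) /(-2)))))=96815 /37908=2.55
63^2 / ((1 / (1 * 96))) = 381024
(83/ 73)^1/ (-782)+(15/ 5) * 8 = 1369981/ 57086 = 24.00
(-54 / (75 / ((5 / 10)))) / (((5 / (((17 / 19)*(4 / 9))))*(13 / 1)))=-68 / 30875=-0.00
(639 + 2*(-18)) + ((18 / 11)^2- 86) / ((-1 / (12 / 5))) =485799 / 605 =802.97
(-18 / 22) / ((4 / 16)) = -36 / 11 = -3.27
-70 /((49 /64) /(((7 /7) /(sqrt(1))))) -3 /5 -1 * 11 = -3606 /35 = -103.03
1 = 1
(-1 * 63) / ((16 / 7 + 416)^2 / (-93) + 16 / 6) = 287091 / 8561032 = 0.03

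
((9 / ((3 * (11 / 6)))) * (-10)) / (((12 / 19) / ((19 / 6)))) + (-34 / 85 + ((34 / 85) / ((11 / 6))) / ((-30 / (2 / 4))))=-45347 / 550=-82.45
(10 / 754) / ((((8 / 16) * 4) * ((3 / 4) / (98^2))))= 96040 / 1131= 84.92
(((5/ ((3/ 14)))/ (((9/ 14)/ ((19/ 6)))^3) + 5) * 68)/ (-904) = -2804657195/ 13345074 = -210.16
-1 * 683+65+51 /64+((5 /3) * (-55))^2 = 4484491 /576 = 7785.57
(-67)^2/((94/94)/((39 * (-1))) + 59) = 175071/2300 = 76.12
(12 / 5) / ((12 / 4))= 4 / 5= 0.80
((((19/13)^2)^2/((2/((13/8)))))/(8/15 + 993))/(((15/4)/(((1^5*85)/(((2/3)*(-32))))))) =-33231855/8381924096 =-0.00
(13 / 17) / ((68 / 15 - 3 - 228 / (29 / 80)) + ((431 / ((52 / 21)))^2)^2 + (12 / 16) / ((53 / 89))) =2191400989440 / 2630268059908828140367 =0.00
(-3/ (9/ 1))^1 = -1/ 3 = -0.33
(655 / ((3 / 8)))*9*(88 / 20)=69168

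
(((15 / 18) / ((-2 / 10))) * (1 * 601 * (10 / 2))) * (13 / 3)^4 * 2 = -2145645125 / 243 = -8829815.33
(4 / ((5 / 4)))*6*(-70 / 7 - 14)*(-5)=2304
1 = 1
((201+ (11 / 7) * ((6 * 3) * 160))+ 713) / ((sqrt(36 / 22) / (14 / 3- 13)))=-475975 * sqrt(22) / 63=-35436.84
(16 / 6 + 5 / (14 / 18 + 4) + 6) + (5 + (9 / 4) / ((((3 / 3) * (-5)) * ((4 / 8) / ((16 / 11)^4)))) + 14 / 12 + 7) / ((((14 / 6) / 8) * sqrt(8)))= 1253 / 129 + 573389 * sqrt(2) / 73205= 20.79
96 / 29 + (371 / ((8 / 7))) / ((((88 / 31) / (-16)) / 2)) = -3656.10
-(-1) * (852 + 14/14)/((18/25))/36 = 21325/648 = 32.91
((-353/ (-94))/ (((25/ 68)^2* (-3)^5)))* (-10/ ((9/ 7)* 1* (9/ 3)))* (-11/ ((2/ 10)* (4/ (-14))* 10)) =219948652/ 38545875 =5.71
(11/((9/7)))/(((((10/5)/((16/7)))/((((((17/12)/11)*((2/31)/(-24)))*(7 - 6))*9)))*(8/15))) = -85/1488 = -0.06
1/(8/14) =7/4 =1.75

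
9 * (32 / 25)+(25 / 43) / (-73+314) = 2985169 / 259075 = 11.52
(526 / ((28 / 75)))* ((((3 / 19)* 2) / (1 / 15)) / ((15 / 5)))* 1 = 295875 / 133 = 2224.62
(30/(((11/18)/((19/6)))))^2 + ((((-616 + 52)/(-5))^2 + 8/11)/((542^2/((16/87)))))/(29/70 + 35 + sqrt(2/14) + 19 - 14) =8592681577953280132/355567341216505 - 13514368 * sqrt(7)/19394582248173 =24166.12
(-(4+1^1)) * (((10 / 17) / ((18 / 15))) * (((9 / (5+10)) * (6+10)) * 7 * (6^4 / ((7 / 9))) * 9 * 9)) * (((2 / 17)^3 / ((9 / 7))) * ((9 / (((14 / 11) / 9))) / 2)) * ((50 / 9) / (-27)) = 15396480000 / 83521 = 184342.62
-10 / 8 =-5 / 4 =-1.25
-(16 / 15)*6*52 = -1664 / 5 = -332.80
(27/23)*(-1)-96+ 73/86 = -190531/1978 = -96.33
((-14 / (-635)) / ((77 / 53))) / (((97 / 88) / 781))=662288 / 61595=10.75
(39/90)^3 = 2197/27000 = 0.08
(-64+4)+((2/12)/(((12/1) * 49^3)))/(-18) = -9148386241/152473104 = -60.00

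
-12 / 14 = -6 / 7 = -0.86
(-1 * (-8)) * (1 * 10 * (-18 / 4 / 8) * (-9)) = 405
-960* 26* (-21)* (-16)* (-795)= 6667315200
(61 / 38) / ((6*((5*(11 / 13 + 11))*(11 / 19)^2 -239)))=-15067 / 12341484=-0.00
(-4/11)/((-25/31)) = 124/275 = 0.45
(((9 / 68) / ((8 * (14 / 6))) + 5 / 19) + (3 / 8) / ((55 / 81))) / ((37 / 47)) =153836029 / 147236320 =1.04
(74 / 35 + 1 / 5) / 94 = 81 / 3290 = 0.02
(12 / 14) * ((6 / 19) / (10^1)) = 18 / 665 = 0.03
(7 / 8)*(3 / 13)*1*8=21 / 13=1.62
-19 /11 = -1.73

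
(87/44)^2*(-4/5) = -7569/2420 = -3.13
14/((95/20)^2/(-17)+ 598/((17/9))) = 3808/85751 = 0.04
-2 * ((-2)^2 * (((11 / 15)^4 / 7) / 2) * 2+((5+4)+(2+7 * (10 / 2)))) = -32719628 / 354375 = -92.33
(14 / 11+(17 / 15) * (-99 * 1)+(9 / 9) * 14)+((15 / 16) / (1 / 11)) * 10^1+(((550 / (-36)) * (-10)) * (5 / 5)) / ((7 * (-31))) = 4720831 / 859320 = 5.49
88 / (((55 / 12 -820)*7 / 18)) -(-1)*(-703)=-48170993 / 68495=-703.28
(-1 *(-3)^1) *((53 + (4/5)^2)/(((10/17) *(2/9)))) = 615519/500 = 1231.04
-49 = -49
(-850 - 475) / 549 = -1325 / 549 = -2.41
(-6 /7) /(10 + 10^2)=-3 /385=-0.01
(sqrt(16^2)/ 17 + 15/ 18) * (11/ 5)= 1991/ 510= 3.90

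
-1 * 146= -146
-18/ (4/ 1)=-9/ 2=-4.50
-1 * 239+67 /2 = -411 /2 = -205.50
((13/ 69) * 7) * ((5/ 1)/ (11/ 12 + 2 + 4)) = 1820/ 1909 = 0.95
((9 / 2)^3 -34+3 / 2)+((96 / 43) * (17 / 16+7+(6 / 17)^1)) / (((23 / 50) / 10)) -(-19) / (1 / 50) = 190600097 / 134504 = 1417.06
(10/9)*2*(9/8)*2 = 5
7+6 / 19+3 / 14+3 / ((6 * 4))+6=14529 / 1064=13.66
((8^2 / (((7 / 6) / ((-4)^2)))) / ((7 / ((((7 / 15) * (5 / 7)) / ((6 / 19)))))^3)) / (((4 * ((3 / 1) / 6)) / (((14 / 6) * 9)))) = 877952 / 27783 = 31.60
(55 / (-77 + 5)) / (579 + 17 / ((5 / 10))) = -55 / 44136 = -0.00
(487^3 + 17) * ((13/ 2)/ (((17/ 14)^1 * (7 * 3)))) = 500505720/ 17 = 29441512.94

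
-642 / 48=-13.38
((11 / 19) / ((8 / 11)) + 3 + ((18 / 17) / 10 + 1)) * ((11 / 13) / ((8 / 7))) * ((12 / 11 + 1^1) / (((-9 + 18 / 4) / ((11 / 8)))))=-12462527 / 5374720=-2.32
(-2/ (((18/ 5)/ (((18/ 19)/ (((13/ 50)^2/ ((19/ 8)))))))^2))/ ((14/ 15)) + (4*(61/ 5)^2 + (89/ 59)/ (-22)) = 5347353503403/ 12975262300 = 412.12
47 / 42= 1.12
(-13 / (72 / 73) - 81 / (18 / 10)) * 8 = -4189 / 9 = -465.44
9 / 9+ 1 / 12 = 13 / 12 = 1.08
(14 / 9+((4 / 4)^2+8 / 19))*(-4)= -2036 / 171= -11.91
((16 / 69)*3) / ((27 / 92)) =2.37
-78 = -78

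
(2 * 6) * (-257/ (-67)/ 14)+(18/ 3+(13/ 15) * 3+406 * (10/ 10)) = 979947/ 2345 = 417.89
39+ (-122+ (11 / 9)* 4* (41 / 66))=-2159 / 27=-79.96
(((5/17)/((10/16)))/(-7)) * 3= -24/119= -0.20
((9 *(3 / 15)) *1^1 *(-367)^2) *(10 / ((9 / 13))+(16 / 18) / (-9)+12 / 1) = 287426326 / 45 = 6387251.69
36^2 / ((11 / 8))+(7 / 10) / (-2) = 207283 / 220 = 942.20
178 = 178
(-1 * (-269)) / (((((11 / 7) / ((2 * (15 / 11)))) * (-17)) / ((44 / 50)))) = -22596 / 935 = -24.17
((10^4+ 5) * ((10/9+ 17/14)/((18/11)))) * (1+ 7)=21497410/189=113742.91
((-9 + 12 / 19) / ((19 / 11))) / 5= -1749 / 1805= -0.97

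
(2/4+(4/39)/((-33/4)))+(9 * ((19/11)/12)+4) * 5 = 138815/5148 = 26.96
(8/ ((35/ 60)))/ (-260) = -24/ 455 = -0.05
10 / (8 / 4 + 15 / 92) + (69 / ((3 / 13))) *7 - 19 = 413646 / 199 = 2078.62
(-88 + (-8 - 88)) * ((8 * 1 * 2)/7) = -2944/7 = -420.57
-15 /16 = -0.94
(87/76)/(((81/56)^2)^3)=0.13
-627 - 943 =-1570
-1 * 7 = -7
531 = 531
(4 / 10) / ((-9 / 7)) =-14 / 45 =-0.31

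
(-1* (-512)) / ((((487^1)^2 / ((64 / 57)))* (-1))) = -32768 / 13518633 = -0.00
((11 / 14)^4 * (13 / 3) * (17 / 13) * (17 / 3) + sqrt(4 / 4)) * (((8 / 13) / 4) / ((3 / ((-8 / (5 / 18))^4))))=9111218577408 / 19508125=467047.38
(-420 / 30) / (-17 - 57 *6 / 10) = 35 / 128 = 0.27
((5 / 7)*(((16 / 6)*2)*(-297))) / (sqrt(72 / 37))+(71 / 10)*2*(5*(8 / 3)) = 568 / 3 - 660*sqrt(74) / 7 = -621.74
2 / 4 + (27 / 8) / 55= 0.56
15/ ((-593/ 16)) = -240/ 593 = -0.40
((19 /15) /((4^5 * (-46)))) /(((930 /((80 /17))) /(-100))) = 95 /6981696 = 0.00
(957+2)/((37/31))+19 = 30432/37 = 822.49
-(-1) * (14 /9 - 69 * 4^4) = -158962 /9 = -17662.44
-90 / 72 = -5 / 4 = -1.25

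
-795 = -795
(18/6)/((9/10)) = 10/3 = 3.33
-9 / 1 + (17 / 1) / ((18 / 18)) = 8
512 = 512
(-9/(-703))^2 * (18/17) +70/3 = 588113084/25204659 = 23.33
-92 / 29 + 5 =53 / 29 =1.83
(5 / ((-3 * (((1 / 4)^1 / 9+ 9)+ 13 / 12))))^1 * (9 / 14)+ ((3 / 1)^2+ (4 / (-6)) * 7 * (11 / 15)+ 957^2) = 915854.47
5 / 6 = 0.83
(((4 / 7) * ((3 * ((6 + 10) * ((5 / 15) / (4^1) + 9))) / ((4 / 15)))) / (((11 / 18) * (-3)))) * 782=-30685680 / 77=-398515.32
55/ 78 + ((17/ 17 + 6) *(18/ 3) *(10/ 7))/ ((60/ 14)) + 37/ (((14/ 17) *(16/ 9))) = 349243/ 8736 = 39.98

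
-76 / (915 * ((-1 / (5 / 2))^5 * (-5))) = -2375 / 1464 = -1.62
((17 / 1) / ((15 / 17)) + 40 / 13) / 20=4357 / 3900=1.12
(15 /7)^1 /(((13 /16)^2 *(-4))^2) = 61440 /199927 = 0.31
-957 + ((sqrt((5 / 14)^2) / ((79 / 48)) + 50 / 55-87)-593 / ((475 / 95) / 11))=-71398419 / 30415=-2347.47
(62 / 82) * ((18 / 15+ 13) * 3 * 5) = 6603 / 41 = 161.05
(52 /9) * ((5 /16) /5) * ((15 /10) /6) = 0.09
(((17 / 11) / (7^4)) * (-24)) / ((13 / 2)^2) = -0.00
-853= -853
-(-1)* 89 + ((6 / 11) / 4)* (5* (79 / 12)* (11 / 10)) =1503 / 16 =93.94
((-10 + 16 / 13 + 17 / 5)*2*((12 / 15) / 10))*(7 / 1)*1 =-9772 / 1625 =-6.01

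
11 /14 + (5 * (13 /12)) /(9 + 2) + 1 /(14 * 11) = 1.28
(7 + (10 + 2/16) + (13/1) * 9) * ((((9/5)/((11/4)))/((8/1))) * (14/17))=67599/7480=9.04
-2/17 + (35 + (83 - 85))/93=125/527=0.24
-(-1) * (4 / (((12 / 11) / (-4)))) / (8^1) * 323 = -3553 / 6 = -592.17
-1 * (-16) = 16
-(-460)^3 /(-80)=-1216700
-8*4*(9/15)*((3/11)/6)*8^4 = -196608/55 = -3574.69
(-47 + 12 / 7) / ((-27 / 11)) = 3487 / 189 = 18.45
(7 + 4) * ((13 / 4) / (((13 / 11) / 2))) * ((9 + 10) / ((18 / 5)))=11495 / 36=319.31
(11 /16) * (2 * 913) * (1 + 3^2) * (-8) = -100430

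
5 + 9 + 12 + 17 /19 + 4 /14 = 3615 /133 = 27.18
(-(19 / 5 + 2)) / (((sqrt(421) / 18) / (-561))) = 292842 * sqrt(421) / 2105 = 2854.45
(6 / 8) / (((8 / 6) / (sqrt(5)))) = 9*sqrt(5) / 16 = 1.26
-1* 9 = -9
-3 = -3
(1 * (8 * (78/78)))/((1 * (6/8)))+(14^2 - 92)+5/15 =115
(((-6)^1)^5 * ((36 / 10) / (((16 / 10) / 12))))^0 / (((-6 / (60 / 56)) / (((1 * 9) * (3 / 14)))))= -135 / 392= -0.34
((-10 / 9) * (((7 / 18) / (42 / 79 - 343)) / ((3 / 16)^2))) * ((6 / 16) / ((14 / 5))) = 0.00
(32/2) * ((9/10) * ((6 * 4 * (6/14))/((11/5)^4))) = 648000/102487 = 6.32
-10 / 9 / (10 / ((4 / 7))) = -4 / 63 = -0.06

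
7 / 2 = 3.50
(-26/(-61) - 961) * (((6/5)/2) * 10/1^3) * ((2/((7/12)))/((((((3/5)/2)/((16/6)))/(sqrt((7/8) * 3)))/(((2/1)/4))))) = -9375200 * sqrt(42)/427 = -142290.96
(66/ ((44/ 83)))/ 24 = 83/ 16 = 5.19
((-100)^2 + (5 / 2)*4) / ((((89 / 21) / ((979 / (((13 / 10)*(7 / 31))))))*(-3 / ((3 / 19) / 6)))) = -1312850 / 19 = -69097.37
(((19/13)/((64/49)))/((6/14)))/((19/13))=343/192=1.79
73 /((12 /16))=292 /3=97.33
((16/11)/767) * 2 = 32/8437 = 0.00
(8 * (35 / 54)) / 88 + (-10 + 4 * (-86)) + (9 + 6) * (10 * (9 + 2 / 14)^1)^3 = 2335630927337 / 203742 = 11463669.38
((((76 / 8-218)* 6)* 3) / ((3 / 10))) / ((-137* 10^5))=1251 / 1370000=0.00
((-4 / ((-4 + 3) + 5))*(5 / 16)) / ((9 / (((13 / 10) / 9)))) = -13 / 2592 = -0.01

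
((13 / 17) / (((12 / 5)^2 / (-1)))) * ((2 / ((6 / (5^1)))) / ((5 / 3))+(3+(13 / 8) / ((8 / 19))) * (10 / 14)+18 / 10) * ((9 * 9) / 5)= -2017899 / 121856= -16.56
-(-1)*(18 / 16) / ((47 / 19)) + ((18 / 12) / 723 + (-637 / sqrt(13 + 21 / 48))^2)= 588315520049 / 19482440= 30197.22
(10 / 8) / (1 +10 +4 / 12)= 15 / 136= 0.11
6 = 6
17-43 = -26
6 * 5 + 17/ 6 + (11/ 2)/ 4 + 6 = 965/ 24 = 40.21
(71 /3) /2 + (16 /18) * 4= 15.39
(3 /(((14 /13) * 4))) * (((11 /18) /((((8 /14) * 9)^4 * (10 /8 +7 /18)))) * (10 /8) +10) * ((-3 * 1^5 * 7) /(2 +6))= -25767026155 /1409384448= -18.28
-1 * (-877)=877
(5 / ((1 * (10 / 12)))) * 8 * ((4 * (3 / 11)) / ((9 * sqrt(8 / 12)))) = 32 * sqrt(6) / 11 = 7.13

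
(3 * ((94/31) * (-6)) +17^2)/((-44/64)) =-116272/341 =-340.97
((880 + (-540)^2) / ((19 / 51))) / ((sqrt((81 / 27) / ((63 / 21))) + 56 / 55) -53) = -205101600 / 13319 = -15399.17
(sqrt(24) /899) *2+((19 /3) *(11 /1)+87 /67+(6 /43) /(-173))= 4 *sqrt(6) /899+106108690 /1495239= 70.98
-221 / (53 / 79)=-329.42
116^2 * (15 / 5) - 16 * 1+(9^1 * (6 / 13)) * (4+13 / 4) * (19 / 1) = 1064029 / 26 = 40924.19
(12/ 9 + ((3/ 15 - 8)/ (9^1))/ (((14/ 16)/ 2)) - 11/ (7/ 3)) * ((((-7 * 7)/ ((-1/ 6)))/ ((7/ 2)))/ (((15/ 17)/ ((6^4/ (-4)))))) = 4134672/ 25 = 165386.88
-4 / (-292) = 1 / 73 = 0.01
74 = 74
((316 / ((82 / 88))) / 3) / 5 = 22.61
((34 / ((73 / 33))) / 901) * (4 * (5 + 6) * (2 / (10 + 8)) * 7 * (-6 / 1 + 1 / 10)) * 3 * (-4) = 799568 / 19345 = 41.33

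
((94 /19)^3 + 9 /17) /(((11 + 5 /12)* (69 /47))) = 2666151892 /367416053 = 7.26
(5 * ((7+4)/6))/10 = 11/12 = 0.92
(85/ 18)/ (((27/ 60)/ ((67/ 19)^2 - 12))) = 133450/ 29241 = 4.56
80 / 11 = 7.27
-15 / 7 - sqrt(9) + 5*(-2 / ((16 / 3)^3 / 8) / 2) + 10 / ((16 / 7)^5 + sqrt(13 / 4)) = -82623298410928339 / 15749437608995328 - 5649504980*sqrt(13) / 4394374332867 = -5.25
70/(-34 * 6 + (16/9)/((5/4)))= -1575/4558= -0.35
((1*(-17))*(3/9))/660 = -17/1980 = -0.01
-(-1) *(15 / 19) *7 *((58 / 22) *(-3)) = -9135 / 209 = -43.71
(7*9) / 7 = 9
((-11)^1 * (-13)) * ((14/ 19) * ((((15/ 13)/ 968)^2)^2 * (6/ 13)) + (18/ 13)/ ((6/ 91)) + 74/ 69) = 2358368707701484807529/ 747179337943593984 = 3156.36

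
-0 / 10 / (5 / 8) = 0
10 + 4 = 14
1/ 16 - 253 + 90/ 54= -12061/ 48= -251.27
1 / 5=0.20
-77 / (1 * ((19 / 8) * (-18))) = 308 / 171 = 1.80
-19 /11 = -1.73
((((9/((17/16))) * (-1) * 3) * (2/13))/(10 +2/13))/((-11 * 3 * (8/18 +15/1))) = 0.00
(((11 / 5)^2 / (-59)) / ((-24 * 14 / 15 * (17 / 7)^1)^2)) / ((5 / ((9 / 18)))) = -121 / 43650560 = -0.00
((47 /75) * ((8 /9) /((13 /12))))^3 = 3402072064 /25025203125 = 0.14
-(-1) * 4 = 4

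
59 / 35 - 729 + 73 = -22901 / 35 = -654.31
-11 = -11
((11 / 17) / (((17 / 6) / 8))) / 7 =528 / 2023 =0.26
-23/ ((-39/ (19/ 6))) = 437/ 234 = 1.87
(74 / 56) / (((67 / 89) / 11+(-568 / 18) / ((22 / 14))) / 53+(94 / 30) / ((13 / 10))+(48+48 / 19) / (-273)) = 4267757637 / 5967065684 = 0.72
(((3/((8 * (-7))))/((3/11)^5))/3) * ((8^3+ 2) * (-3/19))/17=41390107/732564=56.50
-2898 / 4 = -724.50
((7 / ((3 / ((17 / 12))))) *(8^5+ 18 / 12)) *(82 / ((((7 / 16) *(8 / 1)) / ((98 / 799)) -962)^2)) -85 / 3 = -111527509019 / 6148284921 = -18.14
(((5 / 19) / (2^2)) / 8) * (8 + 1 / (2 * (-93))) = 7435 / 113088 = 0.07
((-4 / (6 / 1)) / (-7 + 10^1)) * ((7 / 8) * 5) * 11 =-385 / 36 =-10.69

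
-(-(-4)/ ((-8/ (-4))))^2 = -4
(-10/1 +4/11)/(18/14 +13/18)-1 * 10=-41186/2783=-14.80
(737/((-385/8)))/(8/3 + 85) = -1608/9205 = -0.17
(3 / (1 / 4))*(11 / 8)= 33 / 2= 16.50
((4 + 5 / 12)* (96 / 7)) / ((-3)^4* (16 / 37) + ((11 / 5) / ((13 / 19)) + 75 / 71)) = 36200060 / 23486603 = 1.54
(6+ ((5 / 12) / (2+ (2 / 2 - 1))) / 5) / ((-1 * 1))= -145 / 24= -6.04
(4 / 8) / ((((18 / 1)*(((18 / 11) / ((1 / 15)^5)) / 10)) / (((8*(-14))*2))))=-616 / 12301875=-0.00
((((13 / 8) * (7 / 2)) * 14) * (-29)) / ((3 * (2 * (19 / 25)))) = -461825 / 912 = -506.39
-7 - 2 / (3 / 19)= -59 / 3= -19.67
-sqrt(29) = -5.39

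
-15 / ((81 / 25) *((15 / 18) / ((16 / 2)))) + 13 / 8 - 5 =-3443 / 72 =-47.82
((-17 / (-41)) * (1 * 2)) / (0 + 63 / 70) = 340 / 369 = 0.92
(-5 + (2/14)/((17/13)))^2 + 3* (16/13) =5083140/184093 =27.61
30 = 30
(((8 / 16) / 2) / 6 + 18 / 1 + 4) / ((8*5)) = 529 / 960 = 0.55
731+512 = 1243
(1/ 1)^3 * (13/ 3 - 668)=-1991/ 3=-663.67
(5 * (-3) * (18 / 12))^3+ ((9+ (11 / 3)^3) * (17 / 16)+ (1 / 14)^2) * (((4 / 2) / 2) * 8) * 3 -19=-35008157 / 3528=-9922.95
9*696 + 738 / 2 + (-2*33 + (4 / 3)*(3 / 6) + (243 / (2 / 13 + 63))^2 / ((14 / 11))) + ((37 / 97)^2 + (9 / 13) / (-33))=250612640676257045 / 38090362924614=6579.42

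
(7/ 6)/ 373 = 7/ 2238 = 0.00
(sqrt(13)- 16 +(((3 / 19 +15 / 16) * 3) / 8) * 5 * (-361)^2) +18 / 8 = sqrt(13) +34258945 / 128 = 267651.61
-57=-57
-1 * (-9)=9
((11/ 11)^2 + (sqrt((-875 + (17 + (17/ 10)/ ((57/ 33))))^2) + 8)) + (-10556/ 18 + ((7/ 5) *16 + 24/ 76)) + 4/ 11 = 302.65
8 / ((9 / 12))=32 / 3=10.67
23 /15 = 1.53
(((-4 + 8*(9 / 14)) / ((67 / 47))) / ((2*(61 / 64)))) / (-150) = -6016 / 2145675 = -0.00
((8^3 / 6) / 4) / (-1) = -64 / 3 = -21.33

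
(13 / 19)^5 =371293 / 2476099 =0.15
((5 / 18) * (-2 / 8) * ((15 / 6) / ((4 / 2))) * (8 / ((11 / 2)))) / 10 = -5 / 396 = -0.01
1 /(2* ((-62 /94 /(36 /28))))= -423 /434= -0.97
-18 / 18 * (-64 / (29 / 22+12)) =1408 / 293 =4.81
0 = 0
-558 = -558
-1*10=-10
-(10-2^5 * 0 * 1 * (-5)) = -10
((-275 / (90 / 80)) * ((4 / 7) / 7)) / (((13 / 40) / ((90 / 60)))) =-176000 / 1911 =-92.10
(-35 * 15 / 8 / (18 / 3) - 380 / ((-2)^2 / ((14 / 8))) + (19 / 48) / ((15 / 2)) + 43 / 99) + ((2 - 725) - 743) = -1642.70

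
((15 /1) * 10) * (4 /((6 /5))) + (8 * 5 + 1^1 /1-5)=536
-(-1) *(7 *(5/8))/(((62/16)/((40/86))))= 700/1333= 0.53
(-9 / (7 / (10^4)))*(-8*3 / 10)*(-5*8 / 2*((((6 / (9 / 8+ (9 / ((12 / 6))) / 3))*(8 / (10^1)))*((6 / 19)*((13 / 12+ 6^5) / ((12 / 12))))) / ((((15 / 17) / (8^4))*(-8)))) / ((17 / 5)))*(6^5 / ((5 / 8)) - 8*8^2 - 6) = 5250707478282240000 / 931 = 5639857656586723.95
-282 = -282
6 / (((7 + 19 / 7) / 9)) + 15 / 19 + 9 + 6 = 21.35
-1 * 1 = -1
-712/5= -142.40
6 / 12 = 1 / 2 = 0.50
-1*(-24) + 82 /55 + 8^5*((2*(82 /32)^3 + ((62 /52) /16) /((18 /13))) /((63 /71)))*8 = 310541889974 /31185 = 9958053.23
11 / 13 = 0.85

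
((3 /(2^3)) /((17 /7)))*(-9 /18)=-21 /272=-0.08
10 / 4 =5 / 2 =2.50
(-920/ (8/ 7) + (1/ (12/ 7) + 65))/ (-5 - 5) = 8873/ 120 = 73.94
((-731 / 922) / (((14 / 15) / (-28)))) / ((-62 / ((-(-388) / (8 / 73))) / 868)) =-543502155 / 461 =-1178963.46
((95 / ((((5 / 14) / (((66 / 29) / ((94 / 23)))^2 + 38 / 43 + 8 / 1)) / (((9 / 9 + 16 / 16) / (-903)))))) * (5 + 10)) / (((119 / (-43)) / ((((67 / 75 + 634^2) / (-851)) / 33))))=-10451637386524052 / 24872303680785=-420.21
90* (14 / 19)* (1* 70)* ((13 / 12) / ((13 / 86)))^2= 4530050 / 19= 238423.68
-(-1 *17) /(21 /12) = 68 /7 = 9.71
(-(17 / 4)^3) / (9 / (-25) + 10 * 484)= -0.02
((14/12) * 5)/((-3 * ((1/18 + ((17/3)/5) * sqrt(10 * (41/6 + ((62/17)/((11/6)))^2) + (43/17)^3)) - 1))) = -3850 * sqrt(11286496146)/2640784327 - 30597875/2640784327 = -0.17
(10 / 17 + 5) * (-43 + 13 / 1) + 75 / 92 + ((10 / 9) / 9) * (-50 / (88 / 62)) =-238544675 / 1393524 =-171.18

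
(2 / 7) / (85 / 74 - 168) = -148 / 86429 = -0.00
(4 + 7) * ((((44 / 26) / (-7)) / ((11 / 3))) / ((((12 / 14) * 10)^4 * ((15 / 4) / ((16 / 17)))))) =-3773 / 111881250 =-0.00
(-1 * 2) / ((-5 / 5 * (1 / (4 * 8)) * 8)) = 8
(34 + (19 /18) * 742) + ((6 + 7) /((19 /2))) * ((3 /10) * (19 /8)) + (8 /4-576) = 87911 /360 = 244.20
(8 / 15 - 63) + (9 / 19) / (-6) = -35651 / 570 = -62.55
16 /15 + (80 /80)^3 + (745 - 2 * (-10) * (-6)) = 9406 /15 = 627.07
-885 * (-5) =4425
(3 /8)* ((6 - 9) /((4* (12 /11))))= -33 /128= -0.26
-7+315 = 308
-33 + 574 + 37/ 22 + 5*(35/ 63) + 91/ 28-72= 188777/ 396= 476.71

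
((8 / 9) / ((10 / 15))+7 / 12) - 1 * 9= -85 / 12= -7.08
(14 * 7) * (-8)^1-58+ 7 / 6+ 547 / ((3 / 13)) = 3059 / 2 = 1529.50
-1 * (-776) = 776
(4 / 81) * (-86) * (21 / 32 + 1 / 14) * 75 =-175225 / 756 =-231.78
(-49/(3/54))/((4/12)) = -2646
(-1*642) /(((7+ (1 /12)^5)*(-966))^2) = -1104192995328 /78643130204130625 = -0.00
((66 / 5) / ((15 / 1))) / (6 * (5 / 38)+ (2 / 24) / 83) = 416328 / 373975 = 1.11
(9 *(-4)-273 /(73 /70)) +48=-18234 /73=-249.78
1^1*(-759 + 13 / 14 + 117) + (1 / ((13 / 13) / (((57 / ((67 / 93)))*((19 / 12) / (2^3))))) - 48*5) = -12988109 / 15008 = -865.41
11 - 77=-66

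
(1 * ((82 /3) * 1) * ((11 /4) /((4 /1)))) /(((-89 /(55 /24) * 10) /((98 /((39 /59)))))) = -14342251 /1999296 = -7.17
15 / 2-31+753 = 1459 / 2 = 729.50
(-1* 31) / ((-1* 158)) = 0.20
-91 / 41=-2.22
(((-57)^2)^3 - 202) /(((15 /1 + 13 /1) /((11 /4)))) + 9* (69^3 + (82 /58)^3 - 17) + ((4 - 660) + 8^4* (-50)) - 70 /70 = 9208531051147009 /2731568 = 3371152045.69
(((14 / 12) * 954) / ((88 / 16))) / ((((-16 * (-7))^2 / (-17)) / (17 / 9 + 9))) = -2.99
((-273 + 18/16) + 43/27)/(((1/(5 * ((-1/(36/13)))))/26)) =49331945/3888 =12688.26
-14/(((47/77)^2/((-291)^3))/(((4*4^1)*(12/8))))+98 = 22223066238.62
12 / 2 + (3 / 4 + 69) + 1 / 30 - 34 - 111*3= -17473 / 60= -291.22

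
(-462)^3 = -98611128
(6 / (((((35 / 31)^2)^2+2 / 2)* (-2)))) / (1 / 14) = -19393941 / 1212073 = -16.00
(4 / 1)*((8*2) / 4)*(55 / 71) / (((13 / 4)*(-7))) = -3520 / 6461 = -0.54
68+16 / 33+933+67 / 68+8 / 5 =11265667 / 11220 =1004.07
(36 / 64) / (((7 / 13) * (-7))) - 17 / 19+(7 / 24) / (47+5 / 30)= -4374865 / 4215568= -1.04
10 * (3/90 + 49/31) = 1501/93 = 16.14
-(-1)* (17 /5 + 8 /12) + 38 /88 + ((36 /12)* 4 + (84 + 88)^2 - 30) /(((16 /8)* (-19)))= -9700369 /12540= -773.55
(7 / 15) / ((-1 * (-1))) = 7 / 15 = 0.47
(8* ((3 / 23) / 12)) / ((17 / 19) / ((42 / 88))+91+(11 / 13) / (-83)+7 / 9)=2583126 / 2781732493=0.00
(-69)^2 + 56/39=185735/39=4762.44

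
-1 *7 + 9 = 2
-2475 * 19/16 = -47025/16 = -2939.06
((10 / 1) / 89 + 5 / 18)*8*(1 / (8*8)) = 625 / 12816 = 0.05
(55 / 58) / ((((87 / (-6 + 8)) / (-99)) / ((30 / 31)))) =-54450 / 26071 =-2.09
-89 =-89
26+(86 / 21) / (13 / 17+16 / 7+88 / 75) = 26.97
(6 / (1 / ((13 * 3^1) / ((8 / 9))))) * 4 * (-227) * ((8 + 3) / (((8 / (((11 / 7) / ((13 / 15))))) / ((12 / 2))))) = -100117215 / 28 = -3575614.82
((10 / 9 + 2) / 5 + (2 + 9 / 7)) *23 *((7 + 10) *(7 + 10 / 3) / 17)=877703 / 945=928.79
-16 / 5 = -3.20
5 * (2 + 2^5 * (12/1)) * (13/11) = 2280.91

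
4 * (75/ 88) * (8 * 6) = 1800/ 11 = 163.64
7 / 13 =0.54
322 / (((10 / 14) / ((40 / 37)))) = 18032 / 37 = 487.35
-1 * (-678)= 678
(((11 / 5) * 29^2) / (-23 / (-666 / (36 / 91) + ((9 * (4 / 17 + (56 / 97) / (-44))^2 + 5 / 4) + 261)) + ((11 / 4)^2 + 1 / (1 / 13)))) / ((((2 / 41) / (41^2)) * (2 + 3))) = 619658.72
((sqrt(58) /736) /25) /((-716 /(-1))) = sqrt(58) /13174400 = 0.00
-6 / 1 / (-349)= 6 / 349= 0.02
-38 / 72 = -19 / 36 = -0.53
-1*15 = -15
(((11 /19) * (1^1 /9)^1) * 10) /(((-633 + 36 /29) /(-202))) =644380 /3132891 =0.21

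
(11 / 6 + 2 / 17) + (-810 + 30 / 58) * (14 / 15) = -2229049 / 2958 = -753.57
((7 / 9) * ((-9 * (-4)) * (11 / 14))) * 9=198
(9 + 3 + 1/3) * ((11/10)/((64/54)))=3663/320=11.45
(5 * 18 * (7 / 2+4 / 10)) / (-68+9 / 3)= -27 / 5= -5.40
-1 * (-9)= 9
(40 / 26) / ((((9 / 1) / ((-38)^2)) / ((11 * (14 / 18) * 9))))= 2223760 / 117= 19006.50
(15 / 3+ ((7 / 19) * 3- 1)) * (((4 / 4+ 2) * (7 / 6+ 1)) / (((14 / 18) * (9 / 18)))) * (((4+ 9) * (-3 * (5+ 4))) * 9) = -35851491 / 133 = -269560.08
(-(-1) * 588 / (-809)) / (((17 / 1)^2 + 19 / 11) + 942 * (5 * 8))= -1078 / 56316917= -0.00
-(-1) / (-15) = -1 / 15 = -0.07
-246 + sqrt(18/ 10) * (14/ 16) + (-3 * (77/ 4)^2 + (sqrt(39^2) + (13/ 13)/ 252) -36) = -1365521/ 1008 + 21 * sqrt(5)/ 40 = -1353.51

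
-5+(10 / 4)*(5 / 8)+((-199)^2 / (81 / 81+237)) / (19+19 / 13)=1188767 / 253232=4.69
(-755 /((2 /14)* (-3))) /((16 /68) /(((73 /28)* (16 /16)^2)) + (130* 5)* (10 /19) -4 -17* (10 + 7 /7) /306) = 106812870 /20468321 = 5.22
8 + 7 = 15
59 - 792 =-733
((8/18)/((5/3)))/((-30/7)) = -14/225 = -0.06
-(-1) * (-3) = -3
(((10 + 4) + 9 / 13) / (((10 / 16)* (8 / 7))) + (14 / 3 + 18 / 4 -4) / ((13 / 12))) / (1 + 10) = 1647 / 715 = 2.30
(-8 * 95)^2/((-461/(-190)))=109744000/461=238056.40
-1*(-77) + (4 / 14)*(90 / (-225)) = 2691 / 35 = 76.89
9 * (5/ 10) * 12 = 54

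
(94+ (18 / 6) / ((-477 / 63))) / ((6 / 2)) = 4961 / 159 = 31.20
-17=-17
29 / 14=2.07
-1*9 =-9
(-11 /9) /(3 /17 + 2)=-187 /333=-0.56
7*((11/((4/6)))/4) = 231/8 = 28.88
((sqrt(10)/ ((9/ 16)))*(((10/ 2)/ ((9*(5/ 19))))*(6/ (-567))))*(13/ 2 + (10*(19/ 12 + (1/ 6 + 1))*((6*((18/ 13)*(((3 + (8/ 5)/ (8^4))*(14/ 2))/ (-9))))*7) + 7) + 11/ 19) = 235093123*sqrt(10)/ 1592136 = 466.94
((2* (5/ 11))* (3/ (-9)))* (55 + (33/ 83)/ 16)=-33215/ 1992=-16.67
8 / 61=0.13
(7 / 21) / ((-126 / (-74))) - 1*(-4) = 793 / 189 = 4.20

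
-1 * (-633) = 633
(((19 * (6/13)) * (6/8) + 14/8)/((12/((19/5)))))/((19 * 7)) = 433/21840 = 0.02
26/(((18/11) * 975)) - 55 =-37114/675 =-54.98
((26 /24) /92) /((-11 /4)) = -13 /3036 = -0.00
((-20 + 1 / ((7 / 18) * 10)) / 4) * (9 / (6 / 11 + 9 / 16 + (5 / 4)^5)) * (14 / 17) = -35025408 / 3982675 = -8.79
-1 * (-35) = 35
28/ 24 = 1.17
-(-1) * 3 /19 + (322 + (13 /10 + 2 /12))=92233 /285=323.62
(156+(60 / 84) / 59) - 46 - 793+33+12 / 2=-265967 / 413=-643.99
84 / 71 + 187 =13361 / 71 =188.18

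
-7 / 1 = -7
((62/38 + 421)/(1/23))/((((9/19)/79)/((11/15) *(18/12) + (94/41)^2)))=51967019467/5043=10304782.76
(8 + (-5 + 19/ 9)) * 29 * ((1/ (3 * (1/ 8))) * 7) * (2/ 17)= 149408/ 459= 325.51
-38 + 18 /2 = -29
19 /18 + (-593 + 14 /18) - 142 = -4399 /6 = -733.17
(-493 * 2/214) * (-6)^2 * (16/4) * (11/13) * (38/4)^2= -70477308/1391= -50666.65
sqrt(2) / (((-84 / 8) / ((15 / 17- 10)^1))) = 310*sqrt(2) / 357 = 1.23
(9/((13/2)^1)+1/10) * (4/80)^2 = 193/52000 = 0.00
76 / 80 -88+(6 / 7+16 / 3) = -33961 / 420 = -80.86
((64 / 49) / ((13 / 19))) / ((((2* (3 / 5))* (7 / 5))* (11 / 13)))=15200 / 11319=1.34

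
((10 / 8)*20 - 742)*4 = -2868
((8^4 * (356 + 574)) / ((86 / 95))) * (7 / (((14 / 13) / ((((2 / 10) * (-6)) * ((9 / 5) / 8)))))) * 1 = -317551104 / 43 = -7384909.40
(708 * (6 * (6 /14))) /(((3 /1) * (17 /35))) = 21240 /17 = 1249.41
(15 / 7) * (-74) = -1110 / 7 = -158.57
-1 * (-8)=8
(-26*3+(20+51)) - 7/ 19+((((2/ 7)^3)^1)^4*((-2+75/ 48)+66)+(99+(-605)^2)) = 96282983493293752/ 262984456819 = 366116.63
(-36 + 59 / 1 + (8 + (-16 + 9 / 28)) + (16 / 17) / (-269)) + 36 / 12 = 2345501 / 128044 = 18.32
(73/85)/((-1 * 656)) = -73/55760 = -0.00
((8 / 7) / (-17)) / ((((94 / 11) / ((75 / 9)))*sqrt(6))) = -550*sqrt(6) / 50337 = -0.03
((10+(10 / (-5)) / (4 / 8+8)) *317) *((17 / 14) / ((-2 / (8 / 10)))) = -52622 / 35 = -1503.49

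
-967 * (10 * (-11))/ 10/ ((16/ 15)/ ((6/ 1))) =478665/ 8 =59833.12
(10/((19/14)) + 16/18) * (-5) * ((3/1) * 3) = -7060/19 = -371.58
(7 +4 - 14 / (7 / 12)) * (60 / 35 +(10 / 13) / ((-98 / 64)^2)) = -63748 / 2401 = -26.55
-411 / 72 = -5.71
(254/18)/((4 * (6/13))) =1651/216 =7.64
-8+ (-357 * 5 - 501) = -2294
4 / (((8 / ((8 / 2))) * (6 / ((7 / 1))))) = 7 / 3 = 2.33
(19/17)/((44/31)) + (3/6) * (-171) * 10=-854.21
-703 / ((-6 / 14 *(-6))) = -4921 / 18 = -273.39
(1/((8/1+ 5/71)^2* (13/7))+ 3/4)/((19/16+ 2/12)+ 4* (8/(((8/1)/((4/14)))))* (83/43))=15586958716/73182454683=0.21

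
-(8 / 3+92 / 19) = -428 / 57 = -7.51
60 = 60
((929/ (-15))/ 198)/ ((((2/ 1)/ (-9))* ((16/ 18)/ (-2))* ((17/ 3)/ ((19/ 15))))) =-52953/ 74800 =-0.71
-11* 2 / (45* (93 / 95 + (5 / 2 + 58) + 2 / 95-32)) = -44 / 2655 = -0.02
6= 6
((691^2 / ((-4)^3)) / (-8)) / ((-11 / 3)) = -1432443 / 5632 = -254.34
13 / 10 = 1.30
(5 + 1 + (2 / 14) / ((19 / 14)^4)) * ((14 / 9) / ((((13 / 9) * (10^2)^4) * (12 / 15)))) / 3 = 2755949 / 101650380000000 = 0.00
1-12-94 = -105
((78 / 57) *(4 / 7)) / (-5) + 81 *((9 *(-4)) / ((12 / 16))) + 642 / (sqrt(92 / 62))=-2585624 / 665 + 321 *sqrt(1426) / 23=-3361.12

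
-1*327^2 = -106929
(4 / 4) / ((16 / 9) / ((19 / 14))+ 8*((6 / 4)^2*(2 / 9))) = 171 / 908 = 0.19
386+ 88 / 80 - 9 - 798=-419.90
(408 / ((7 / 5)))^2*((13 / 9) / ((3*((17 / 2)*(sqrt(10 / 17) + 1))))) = 12022400 / 1029 - 707200*sqrt(170) / 1029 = 2722.68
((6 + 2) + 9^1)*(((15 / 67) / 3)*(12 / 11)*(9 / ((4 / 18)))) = 41310 / 737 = 56.05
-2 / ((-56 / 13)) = 13 / 28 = 0.46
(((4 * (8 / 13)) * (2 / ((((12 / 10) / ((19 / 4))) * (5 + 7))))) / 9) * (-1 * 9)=-190 / 117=-1.62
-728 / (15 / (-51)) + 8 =12416 / 5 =2483.20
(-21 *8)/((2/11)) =-924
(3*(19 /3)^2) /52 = 361 /156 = 2.31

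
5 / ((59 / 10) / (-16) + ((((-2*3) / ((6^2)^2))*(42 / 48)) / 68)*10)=-1468800 / 108499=-13.54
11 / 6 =1.83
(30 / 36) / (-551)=-5 / 3306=-0.00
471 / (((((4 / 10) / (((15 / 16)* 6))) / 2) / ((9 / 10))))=190755 / 16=11922.19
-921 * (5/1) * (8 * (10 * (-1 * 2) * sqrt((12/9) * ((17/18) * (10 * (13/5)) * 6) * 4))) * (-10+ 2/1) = -165230217.85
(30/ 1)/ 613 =30/ 613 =0.05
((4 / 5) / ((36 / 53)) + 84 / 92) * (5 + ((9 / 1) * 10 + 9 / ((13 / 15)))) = 592936 / 2691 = 220.34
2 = 2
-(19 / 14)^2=-361 / 196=-1.84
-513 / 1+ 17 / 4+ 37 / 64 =-508.17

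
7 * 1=7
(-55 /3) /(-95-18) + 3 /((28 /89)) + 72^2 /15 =16862441 /47460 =355.30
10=10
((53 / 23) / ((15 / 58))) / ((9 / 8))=24592 / 3105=7.92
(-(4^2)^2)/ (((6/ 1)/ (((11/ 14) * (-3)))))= 704/ 7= 100.57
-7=-7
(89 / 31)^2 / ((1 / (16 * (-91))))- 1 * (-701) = -10859315 / 961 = -11300.02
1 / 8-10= -79 / 8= -9.88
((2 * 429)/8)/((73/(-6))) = -1287/146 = -8.82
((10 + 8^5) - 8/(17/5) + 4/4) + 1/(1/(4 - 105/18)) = 3343031/102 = 32774.81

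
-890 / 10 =-89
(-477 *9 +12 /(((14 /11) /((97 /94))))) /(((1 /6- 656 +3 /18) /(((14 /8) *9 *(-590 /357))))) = -1870707690 /11001431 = -170.04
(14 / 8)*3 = 21 / 4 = 5.25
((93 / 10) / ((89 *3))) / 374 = 31 / 332860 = 0.00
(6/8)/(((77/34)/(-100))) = -33.12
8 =8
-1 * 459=-459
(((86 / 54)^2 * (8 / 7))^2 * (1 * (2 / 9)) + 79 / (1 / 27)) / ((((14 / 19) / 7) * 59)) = 9506444372519 / 27655126758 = 343.75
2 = 2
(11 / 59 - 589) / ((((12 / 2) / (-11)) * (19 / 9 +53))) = 286605 / 14632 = 19.59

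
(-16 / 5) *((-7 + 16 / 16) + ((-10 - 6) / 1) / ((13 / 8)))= 3296 / 65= 50.71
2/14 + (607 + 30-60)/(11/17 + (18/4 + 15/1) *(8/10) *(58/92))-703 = -92924395/143444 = -647.81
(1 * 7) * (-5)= -35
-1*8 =-8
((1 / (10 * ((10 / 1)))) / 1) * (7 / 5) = 7 / 500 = 0.01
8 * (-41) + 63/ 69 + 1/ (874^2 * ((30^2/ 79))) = -224868488321/ 687488400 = -327.09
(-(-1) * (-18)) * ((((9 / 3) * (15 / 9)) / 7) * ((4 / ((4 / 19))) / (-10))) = 171 / 7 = 24.43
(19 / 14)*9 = 171 / 14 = 12.21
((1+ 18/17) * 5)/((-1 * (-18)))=175/306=0.57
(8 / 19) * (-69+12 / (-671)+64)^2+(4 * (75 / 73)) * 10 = 32284363376 / 624484267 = 51.70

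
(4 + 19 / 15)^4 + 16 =39760081 / 50625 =785.38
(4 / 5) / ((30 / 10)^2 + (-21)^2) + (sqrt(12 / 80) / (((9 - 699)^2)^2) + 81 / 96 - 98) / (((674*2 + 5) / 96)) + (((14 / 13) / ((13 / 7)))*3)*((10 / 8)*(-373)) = -140281285499 / 171492750 + sqrt(15) / 31946473659375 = -818.00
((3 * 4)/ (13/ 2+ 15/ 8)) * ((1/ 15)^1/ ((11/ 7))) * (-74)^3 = -90770176/ 3685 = -24632.34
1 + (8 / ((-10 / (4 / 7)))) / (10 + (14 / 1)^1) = 103 / 105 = 0.98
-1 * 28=-28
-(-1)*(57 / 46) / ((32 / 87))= 4959 / 1472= 3.37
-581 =-581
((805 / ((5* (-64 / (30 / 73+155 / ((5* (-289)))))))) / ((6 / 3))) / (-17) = 1031527 / 45907072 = 0.02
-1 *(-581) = 581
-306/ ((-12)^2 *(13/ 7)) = -119/ 104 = -1.14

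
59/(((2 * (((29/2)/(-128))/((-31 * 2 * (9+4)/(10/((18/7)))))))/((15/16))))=10271664/203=50599.33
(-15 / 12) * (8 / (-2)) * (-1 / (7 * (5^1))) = -0.14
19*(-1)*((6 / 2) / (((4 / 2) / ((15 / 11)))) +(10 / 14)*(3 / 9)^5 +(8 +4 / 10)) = -198.52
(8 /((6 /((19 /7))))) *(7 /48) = 19 /36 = 0.53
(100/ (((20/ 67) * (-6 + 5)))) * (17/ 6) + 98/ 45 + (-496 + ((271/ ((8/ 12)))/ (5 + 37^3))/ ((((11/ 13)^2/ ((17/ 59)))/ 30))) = -3913636748444/ 2712355965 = -1442.89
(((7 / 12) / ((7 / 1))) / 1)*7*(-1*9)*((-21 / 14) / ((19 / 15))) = 945 / 152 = 6.22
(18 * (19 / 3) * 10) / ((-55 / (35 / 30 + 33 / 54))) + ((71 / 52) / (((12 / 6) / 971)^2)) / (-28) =-2216158447 / 192192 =-11530.96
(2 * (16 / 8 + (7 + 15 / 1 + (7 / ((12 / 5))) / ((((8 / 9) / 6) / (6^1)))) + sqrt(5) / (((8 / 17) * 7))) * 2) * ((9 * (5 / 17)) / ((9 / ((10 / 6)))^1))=25 * sqrt(5) / 42 + 9475 / 34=280.01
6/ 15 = 0.40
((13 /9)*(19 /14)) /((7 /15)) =1235 /294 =4.20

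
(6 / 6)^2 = 1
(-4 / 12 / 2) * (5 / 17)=-0.05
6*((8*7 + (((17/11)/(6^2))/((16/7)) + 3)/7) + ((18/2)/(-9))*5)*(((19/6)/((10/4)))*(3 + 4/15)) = 303383507/237600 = 1276.87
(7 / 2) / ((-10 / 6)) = -21 / 10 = -2.10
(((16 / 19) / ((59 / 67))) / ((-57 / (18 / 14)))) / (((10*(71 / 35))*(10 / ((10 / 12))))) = -134 / 1512229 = -0.00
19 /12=1.58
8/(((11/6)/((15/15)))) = 48/11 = 4.36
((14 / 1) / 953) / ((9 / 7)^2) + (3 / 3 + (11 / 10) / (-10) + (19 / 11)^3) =62182190887 / 10274388300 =6.05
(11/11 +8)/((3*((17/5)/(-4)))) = -60/17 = -3.53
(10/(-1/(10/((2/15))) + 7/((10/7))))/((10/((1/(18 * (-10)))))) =-5/4398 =-0.00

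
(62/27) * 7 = 434/27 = 16.07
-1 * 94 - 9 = -103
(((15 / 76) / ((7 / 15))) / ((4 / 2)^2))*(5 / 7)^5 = 703125 / 35765296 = 0.02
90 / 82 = 45 / 41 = 1.10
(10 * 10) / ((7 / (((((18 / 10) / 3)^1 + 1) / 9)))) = 160 / 63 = 2.54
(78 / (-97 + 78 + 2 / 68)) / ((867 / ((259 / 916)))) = -3367 / 2510985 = -0.00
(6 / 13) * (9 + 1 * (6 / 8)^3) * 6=5427 / 208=26.09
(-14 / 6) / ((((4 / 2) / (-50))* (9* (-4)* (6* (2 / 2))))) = -175 / 648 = -0.27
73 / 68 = 1.07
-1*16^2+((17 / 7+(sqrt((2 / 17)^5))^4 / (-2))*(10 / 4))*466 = 36314098124612477 / 14111957303143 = 2573.29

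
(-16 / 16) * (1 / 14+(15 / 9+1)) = -115 / 42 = -2.74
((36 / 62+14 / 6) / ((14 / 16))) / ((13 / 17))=36856 / 8463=4.35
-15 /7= -2.14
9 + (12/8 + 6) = 33/2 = 16.50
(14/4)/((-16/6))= -21/16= -1.31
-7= -7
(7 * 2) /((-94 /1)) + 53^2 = 132016 /47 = 2808.85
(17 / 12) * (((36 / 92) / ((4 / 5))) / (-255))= -1 / 368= -0.00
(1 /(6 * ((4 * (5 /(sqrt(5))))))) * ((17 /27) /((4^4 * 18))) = 17 * sqrt(5) /14929920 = 0.00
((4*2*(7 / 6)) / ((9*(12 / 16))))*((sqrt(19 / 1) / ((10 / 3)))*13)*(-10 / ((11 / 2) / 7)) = -20384*sqrt(19) / 297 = -299.16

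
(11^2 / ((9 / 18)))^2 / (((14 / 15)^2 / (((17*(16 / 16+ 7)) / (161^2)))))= 448014600 / 1270129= 352.73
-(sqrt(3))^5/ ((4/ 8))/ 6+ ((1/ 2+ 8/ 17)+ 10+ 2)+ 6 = 645/ 34-3* sqrt(3) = 13.77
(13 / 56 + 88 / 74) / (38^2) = 155 / 157472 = 0.00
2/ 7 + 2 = 16/ 7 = 2.29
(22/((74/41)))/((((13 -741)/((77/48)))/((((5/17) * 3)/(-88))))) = 2255/8373248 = 0.00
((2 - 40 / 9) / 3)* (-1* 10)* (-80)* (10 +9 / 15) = -186560 / 27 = -6909.63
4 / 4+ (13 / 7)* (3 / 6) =27 / 14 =1.93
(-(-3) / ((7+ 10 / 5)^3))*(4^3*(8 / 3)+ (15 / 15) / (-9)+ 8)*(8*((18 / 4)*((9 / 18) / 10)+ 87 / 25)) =396929 / 18225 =21.78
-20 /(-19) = 20 /19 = 1.05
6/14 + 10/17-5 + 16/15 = -5206/1785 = -2.92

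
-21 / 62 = -0.34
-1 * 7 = -7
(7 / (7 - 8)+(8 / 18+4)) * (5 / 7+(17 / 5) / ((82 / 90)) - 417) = 2723269 / 2583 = 1054.30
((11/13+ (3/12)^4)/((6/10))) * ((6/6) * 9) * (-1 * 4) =-42435/832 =-51.00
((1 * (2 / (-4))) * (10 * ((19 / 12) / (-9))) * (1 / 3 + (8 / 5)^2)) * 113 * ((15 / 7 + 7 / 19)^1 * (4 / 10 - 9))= -6211.12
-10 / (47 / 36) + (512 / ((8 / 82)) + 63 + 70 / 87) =5304.15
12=12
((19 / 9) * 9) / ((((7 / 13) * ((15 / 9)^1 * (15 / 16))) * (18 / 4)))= 7904 / 1575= 5.02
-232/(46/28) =-3248/23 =-141.22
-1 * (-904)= 904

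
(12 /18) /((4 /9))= 3 /2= 1.50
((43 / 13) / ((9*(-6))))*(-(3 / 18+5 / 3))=473 / 4212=0.11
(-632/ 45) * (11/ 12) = -1738/ 135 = -12.87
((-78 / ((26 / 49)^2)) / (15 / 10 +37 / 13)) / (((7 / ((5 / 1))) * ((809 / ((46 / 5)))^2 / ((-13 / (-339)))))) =-9435244 / 41785339445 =-0.00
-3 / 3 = -1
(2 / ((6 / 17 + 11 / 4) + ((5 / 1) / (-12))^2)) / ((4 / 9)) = 11016 / 8021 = 1.37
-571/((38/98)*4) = -27979/76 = -368.14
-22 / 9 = -2.44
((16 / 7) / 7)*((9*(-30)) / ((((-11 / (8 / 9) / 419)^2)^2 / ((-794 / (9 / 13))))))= 208497032069226168320 / 1568973483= 132887543561.64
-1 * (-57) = 57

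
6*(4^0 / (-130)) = -3 / 65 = -0.05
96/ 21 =32/ 7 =4.57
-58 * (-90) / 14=2610 / 7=372.86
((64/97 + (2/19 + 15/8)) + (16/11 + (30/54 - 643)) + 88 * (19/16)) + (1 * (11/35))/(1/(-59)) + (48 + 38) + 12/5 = -4740888091/10217592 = -463.99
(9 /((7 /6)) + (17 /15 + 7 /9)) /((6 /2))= 3032 /945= 3.21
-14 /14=-1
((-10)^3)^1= -1000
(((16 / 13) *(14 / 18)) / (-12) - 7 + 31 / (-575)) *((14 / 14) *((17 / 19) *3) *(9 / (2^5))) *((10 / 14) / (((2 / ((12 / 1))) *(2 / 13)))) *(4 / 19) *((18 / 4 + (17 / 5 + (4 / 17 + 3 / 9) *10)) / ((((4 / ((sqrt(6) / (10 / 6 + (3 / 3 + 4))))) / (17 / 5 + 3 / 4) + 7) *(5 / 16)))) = -142.69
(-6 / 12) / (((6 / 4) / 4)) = -4 / 3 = -1.33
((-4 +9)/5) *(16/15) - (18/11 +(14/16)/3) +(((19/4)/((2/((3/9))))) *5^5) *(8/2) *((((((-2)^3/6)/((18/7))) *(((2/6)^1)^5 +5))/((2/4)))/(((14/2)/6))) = -127074486619/2886840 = -44018.54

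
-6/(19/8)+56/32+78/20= 1187/380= 3.12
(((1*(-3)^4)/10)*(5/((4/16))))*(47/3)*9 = 22842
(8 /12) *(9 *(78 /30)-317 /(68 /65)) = -95069 /510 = -186.41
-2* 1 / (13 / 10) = -20 / 13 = -1.54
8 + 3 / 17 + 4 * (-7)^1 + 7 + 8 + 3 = -31 / 17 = -1.82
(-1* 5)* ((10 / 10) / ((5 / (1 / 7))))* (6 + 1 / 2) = -13 / 14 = -0.93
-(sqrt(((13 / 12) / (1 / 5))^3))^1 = -65 * sqrt(195) / 72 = -12.61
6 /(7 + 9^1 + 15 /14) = 84 /239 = 0.35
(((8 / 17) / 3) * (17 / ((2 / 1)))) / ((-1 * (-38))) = 2 / 57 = 0.04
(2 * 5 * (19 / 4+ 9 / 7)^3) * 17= 410278765 / 10976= 37379.63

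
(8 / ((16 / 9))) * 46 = 207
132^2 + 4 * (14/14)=17428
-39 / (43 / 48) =-1872 / 43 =-43.53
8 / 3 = 2.67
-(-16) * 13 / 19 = 208 / 19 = 10.95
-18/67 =-0.27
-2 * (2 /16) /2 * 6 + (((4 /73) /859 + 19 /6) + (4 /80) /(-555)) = 420524242 /174011925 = 2.42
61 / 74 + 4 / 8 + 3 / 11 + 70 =71.60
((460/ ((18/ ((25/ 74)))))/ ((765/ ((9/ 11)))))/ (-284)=-575/ 17684964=-0.00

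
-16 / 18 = -8 / 9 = -0.89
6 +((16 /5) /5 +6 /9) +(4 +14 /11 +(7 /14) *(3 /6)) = 42337 /3300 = 12.83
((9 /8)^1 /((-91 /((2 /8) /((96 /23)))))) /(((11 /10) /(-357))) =17595 /73216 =0.24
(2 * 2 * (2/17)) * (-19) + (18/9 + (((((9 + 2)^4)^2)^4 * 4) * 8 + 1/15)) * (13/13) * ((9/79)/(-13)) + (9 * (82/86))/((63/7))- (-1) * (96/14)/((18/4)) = -46672932501778613599311465265022667028528/78827385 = -592090331320500021652519200000000.00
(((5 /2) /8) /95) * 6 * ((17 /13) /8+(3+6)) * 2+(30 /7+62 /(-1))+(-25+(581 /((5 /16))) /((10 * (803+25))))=-23515094389 /286322400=-82.13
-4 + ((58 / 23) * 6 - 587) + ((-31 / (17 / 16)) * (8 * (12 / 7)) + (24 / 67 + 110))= -158741263 / 183379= -865.65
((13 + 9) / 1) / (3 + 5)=11 / 4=2.75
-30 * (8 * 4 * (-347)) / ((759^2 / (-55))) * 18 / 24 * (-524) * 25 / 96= 56821250 / 17457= 3254.93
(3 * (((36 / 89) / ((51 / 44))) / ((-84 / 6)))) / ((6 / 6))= -792 / 10591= -0.07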